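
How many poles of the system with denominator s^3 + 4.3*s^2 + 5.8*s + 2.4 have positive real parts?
s^3 + 4.3*s^2 + 5.8*s + 2.4 = (s + 2)(s + 1.5)(s + 0.8). Poles: -0.8, -1.5, -2. RHP poles (Re>0): 0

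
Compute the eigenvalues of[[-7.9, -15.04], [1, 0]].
Eigenvalues solve det(λI - A) = 0.
Characteristic polynomial: λ^2 + 7.9*λ + 15.04 = 0.
Factor: (λ + 3.2)(λ + 4.7) = 0.
Roots: -3.2, -4.7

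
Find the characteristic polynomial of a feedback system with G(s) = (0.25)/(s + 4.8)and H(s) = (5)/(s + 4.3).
Characteristic poly = G_den * H_den + G_num * H_num = (s^2 + 9.1*s + 20.64) + (1.25) = s^2 + 9.1*s + 21.89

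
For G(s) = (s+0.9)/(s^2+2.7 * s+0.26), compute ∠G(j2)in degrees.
Substitute s = j*2: G(j2) = 0.172292 - 0.285995j.
∠G(j2) = atan2(Im, Re) = atan2(-0.285995, 0.172292) = -58.93°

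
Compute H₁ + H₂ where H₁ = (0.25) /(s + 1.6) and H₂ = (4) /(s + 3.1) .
Parallel: H = H₁ + H₂ = (n₁·d₂ + n₂·d₁)/(d₁·d₂).
n₁·d₂ = 0.25*s + 0.775. n₂·d₁ = 4*s + 6.4. Sum = 4.25*s + 7.175. d₁·d₂ = s^2 + 4.7*s + 4.96.
H(s) = (4.25*s + 7.175)/(s^2 + 4.7*s + 4.96)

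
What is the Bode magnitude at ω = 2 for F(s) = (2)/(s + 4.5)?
Substitute s = j*2: F(j2) = 0.371134 - 0.164948j.
|F(j2)| = sqrt(Re² + Im²) = 0.4061.
20*log₁₀(0.4061) = -7.83 dB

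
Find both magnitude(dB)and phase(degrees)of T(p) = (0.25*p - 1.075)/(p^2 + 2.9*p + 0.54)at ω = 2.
Substitute p = j*2: T(j2) = 0.145128 + 0.0987687j.
|T| = 20*log₁₀(sqrt(Re²+Im²)) = -15.11 dB.
∠T = atan2(Im, Re) = 34.24°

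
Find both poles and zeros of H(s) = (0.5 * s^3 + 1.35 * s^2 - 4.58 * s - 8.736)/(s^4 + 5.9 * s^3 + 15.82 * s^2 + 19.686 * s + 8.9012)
Set denominator = 0: s^4 + 5.9*s^3 + 15.82*s^2 + 19.686*s + 8.9012 = (s + 1.1)(s + 1.4)(s^2 + 3.4*s + 5.78) = 0 → Poles: -1.1, -1.4, -1.7 + 1.7j, -1.7 - 1.7j
Set numerator = 0: 0.5*s^3 + 1.35*s^2 - 4.58*s - 8.736 = 0.5*(s + 3.9)(s + 1.6)(s - 2.8) = 0 → Zeros: -1.6, -3.9, 2.8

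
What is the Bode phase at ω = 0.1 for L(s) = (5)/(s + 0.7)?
Substitute s = j*0.1: L(j0.1) = 7 - 1j.
∠L(j0.1) = atan2(Im, Re) = atan2(-1, 7) = -8.13°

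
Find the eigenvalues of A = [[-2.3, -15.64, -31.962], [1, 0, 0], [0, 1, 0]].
Eigenvalues solve det(λI - A) = 0.
Characteristic polynomial: λ^3 + 2.3*λ^2 + 15.64*λ + 31.962 = 0.
Factor: (λ + 2.1)(λ^2 + 0.2*λ + 15.22) = 0.
Roots: -0.1 + 3.9j, -0.1 - 3.9j, -2.1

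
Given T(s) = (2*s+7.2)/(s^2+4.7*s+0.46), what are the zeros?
Set numerator = 0: 2*s + 7.2 = 0 → Zeros: -3.6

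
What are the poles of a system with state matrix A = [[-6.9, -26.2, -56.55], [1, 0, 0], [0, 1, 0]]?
Eigenvalues solve det(λI - A) = 0.
Characteristic polynomial: λ^3 + 6.9*λ^2 + 26.2*λ + 56.55 = 0.
Factor: (λ + 3.9)(λ^2 + 3*λ + 14.5) = 0.
Roots: -1.5 + 3.5j, -1.5 - 3.5j, -3.9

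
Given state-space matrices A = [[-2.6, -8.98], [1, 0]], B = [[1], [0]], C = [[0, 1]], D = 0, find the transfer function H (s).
H(s) = C(sI - A)⁻¹B + D.
Characteristic polynomial det(sI - A) = s^2 + 2.6*s + 8.98.
Numerator from C·adj(sI-A)·B + D·det(sI-A) = 1.
H(s) = (1)/(s^2 + 2.6*s + 8.98)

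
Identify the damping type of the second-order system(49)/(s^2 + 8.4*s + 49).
Standard form: ωn²/(s²+2ζωn·s+ωn²) gives ωn=7, ζ=0.6.
Underdamped (ζ = 0.6 < 1)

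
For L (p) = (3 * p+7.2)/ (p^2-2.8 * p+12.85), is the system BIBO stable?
Denominator: p^2 - 2.8*p + 12.85. Poles: 1.4 + 3.3j, 1.4 - 3.3j. All Re(p)<0: No (unstable)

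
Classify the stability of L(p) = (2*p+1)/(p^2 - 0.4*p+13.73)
Denominator: p^2 - 0.4*p + 13.73. Poles: 0.2 + 3.7j, 0.2 - 3.7j. Unstable (2 pole(s) in RHP)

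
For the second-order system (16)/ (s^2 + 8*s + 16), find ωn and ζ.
Standard form: ωn²/(s²+2ζωn·s+ωn²).
const=16=ωn² → ωn=4, s coeff=8=2ζωn → ζ=1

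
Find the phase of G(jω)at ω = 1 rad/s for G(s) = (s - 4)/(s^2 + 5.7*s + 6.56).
Substitute s = j*1: G(j1) = -0.260868 + 0.447293j.
∠G(j1) = atan2(Im, Re) = atan2(0.447293, -0.260868) = 120.25°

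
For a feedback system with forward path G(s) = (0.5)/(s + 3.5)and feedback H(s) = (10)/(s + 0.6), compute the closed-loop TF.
Closed-loop T = G/(1+GH).
Numerator: G_num * H_den = 0.5*s + 0.3.
Denominator: G_den * H_den + G_num * H_num = (s^2 + 4.1*s + 2.1) + (5) = s^2 + 4.1*s + 7.1.
T(s) = (0.5*s + 0.3)/(s^2 + 4.1*s + 7.1)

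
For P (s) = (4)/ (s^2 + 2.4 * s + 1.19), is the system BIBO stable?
Denominator: s^2 + 2.4*s + 1.19 = (s + 1.7)(s + 0.7). Poles: -0.7, -1.7. All Re(p)<0: Yes (stable)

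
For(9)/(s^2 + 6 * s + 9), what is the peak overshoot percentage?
Standard form: ωn²/(s²+2ζωn·s+ωn²) → ωn = 3, ζ = 1.
ζ ≥ 1, so the response is non-oscillatory: peak overshoot = 0%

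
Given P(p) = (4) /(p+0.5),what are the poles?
Set denominator = 0: p + 0.5 = 0 → Poles: -0.5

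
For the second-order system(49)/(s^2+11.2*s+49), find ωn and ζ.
Standard form: ωn²/(s²+2ζωn·s+ωn²).
const=49=ωn² → ωn=7, s coeff=11.2=2ζωn → ζ=0.8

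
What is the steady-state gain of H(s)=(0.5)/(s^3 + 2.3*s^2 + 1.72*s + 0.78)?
DC gain = H(0) = num(0)/den(0) = 0.5/0.78 = 0.641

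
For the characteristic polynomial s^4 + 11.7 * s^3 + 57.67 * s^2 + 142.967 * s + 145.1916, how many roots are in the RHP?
s^4 + 11.7*s^3 + 57.67*s^2 + 142.967*s + 145.1916 = (s + 3.6)(s + 3.1)(s^2 + 5*s + 13.01). Poles: -2.5 + 2.6j, -2.5 - 2.6j, -3.1, -3.6. RHP poles (Re>0): 0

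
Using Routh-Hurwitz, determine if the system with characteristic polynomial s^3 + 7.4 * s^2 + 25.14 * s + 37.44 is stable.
Routh array:
s^3: [1, 25.14]; s^2: [7.4, 37.44]; s^1: [20.0805]; s^0: [37.44]
First column: [1, 7.4, 20.0805, 37.44]. Sign changes = 0.
Yes, stable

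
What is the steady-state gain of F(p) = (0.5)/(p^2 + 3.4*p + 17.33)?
DC gain = F(0) = num(0)/den(0) = 0.5/17.33 = 0.02885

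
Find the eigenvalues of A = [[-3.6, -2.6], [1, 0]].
Eigenvalues solve det(λI - A) = 0.
Characteristic polynomial: λ^2 + 3.6*λ + 2.6 = 0.
Factor: (λ + 1)(λ + 2.6) = 0.
Roots: -1, -2.6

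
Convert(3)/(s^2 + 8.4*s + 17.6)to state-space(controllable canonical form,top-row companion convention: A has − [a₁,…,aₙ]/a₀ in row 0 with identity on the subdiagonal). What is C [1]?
Reachable canonical form: C = numerator coefficients (right-aligned, zero-padded to length n).
num = 3, C = [[0, 3]].
C[1] = 3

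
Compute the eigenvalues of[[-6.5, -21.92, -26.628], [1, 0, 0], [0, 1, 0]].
Eigenvalues solve det(λI - A) = 0.
Characteristic polynomial: λ^3 + 6.5*λ^2 + 21.92*λ + 26.628 = 0.
Factor: (λ + 2.1)(λ^2 + 4.4*λ + 12.68) = 0.
Roots: -2.1, -2.2 + 2.8j, -2.2 - 2.8j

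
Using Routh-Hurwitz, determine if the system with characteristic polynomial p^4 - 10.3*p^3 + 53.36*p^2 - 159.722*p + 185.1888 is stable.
Routh array:
p^4: [1, 53.36, 185.1888]; p^3: [-10.3, -159.722]; p^2: [37.853, 185.1888]; p^1: [-109.331]; p^0: [185.1888]
First column: [1, -10.3, 37.853, -109.331, 185.1888]. Sign changes = 4.
No, unstable (4 RHP root(s))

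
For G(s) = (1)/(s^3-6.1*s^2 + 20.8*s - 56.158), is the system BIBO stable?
Denominator: s^3 - 6.1*s^2 + 20.8*s - 56.158 = (s - 4.3)(s^2 - 1.8*s + 13.06). Poles: 0.9 + 3.5j, 0.9 - 3.5j, 4.3. All Re(p)<0: No (unstable)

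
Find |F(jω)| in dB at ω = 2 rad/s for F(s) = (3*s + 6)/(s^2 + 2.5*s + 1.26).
Substitute s = j*2: F(j2) = 0.417133 - 1.42859j.
|F(j2)| = sqrt(Re² + Im²) = 1.488.
20*log₁₀(1.488) = 3.45 dB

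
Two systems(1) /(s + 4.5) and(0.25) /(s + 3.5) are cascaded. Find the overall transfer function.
Series: H = H₁ · H₂ = (n₁·n₂)/(d₁·d₂).
Num: n₁·n₂ = 0.25. Den: d₁·d₂ = s^2 + 8*s + 15.75.
H(s) = (0.25)/(s^2 + 8*s + 15.75)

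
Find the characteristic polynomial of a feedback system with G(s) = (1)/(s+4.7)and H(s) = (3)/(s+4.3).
Characteristic poly = G_den * H_den + G_num * H_num = (s^2 + 9*s + 20.21) + (3) = s^2 + 9*s + 23.21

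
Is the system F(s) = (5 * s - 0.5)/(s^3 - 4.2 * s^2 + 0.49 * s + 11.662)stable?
Denominator: s^3 - 4.2*s^2 + 0.49*s + 11.662 = (s + 1.4)(s^2 - 5.6*s + 8.33). Poles: -1.4, 2.8 + 0.7j, 2.8 - 0.7j. All Re(p)<0: No (unstable)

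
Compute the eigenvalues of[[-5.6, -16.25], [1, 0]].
Eigenvalues solve det(λI - A) = 0.
Characteristic polynomial: λ^2 + 5.6*λ + 16.25 = 0.
Roots: -2.8 + 2.9j, -2.8 - 2.9j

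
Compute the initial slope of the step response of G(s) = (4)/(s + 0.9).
IVT: y'(0⁺) = lim_{s→∞} s²·Y(s) = lim_{s→∞} s·G(s).
deg(num) = 0, deg(den) = 1, relative degree = 1, so s·G(s) → (leading num)/(leading den) = 4/1 = 4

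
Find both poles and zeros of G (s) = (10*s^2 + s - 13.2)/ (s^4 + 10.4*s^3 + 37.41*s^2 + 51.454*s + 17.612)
Set denominator = 0: s^4 + 10.4*s^3 + 37.41*s^2 + 51.454*s + 17.612 = (s + 3.7)(s + 0.5)(s + 2.8)(s + 3.4) = 0 → Poles: -0.5, -2.8, -3.4, -3.7
Set numerator = 0: 10*s^2 + s - 13.2 = 10*(s - 1.1)(s + 1.2) = 0 → Zeros: -1.2, 1.1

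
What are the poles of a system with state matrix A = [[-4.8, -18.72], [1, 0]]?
Eigenvalues solve det(λI - A) = 0.
Characteristic polynomial: λ^2 + 4.8*λ + 18.72 = 0.
Roots: -2.4 + 3.6j, -2.4 - 3.6j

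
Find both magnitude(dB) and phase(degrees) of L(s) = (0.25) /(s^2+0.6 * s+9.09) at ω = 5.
Substitute s = j*5: L(j5) = -0.0151739 - 0.0028612j.
|L| = 20*log₁₀(sqrt(Re²+Im²)) = -36.23 dB.
∠L = atan2(Im, Re) = -169.32°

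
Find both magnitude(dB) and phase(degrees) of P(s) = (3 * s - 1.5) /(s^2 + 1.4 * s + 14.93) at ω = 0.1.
Substitute s = j*0.1: P(j0.1) = -0.100339 + 0.0210488j.
|P| = 20*log₁₀(sqrt(Re²+Im²)) = -19.78 dB.
∠P = atan2(Im, Re) = 168.15°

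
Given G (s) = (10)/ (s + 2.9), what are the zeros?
Numerator is a nonzero constant (10) → Zeros: none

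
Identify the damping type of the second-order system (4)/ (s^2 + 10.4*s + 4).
Standard form: ωn²/(s²+2ζωn·s+ωn²) gives ωn=2, ζ=2.6.
Overdamped (ζ = 2.6 > 1)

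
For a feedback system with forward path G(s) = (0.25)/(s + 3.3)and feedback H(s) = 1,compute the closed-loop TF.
Closed-loop T = G/(1+GH).
Numerator: G_num * H_den = 0.25.
Denominator: G_den * H_den + G_num * H_num = (s + 3.3) + (0.25) = s + 3.55.
T(s) = (0.25)/(s + 3.55)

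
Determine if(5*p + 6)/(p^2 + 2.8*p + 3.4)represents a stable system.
Denominator: p^2 + 2.8*p + 3.4. Poles: -1.4 + 1.2j, -1.4 - 1.2j. All Re(p)<0: Yes (stable)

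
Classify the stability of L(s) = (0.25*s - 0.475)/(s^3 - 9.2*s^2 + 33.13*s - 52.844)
Denominator: s^3 - 9.2*s^2 + 33.13*s - 52.844 = (s - 4.4)(s^2 - 4.8*s + 12.01). Poles: 2.4 + 2.5j, 2.4 - 2.5j, 4.4. Unstable (3 pole(s) in RHP)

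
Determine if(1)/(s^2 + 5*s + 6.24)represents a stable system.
Denominator: s^2 + 5*s + 6.24 = (s + 2.4)(s + 2.6). Poles: -2.4, -2.6. All Re(p)<0: Yes (stable)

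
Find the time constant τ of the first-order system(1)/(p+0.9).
First-order system: τ = -1/pole. Pole = -0.9. τ = -1/(-0.9) = 1.111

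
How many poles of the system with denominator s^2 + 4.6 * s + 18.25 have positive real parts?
Poles: -2.3 + 3.6j, -2.3 - 3.6j. RHP poles (Re>0): 0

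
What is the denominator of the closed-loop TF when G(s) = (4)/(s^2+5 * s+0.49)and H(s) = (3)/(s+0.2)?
Characteristic poly = G_den * H_den + G_num * H_num = (s^3 + 5.2*s^2 + 1.49*s + 0.098) + (12) = s^3 + 5.2*s^2 + 1.49*s + 12.098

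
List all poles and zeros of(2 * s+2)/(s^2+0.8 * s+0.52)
Set denominator = 0: s^2 + 0.8*s + 0.52 = 0 → Poles: -0.4 + 0.6j, -0.4 - 0.6j
Set numerator = 0: 2*s + 2 = 0 → Zeros: -1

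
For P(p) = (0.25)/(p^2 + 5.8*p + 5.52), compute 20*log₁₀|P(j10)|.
Substitute p = j*10: P(j10) = -0.00192181 - 0.00117978j.
|P(j10)| = sqrt(Re² + Im²) = 0.002255.
20*log₁₀(0.002255) = -52.94 dB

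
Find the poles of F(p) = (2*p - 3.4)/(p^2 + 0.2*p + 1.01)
Set denominator = 0: p^2 + 0.2*p + 1.01 = 0 → Poles: -0.1 + 1j, -0.1 - 1j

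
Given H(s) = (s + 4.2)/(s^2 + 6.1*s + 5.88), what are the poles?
Set denominator = 0: s^2 + 6.1*s + 5.88 = (s + 4.9)(s + 1.2) = 0 → Poles: -1.2, -4.9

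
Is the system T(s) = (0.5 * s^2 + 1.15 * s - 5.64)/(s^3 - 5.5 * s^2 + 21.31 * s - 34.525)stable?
Denominator: s^3 - 5.5*s^2 + 21.31*s - 34.525 = (s - 2.5)(s^2 - 3*s + 13.81). Poles: 1.5 + 3.4j, 1.5 - 3.4j, 2.5. All Re(p)<0: No (unstable)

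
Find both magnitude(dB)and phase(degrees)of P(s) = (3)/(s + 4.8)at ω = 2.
Substitute s = j*2: P(j2) = 0.532544 - 0.221893j.
|P| = 20*log₁₀(sqrt(Re²+Im²)) = -4.78 dB.
∠P = atan2(Im, Re) = -22.62°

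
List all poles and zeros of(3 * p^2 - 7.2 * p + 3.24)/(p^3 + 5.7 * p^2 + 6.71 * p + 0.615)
Set denominator = 0: p^3 + 5.7*p^2 + 6.71*p + 0.615 = (p + 1.5)(p + 0.1)(p + 4.1) = 0 → Poles: -0.1, -1.5, -4.1
Set numerator = 0: 3*p^2 - 7.2*p + 3.24 = 3*(p - 0.6)(p - 1.8) = 0 → Zeros: 0.6, 1.8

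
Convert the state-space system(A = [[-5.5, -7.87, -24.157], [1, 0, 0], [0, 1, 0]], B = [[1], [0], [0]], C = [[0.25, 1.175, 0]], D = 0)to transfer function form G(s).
G(s) = C(sI - A)⁻¹B + D.
Characteristic polynomial det(sI - A) = s^3 + 5.5*s^2 + 7.87*s + 24.157.
Numerator from C·adj(sI-A)·B + D·det(sI-A) = 0.25*s^2 + 1.175*s.
G(s) = (0.25*s^2 + 1.175*s)/(s^3 + 5.5*s^2 + 7.87*s + 24.157)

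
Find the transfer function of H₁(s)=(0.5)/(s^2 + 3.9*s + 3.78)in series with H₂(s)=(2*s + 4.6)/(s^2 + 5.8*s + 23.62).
Series: H = H₁ · H₂ = (n₁·n₂)/(d₁·d₂).
Num: n₁·n₂ = s + 2.3. Den: d₁·d₂ = s^4 + 9.7*s^3 + 50.02*s^2 + 114.042*s + 89.2836.
H(s) = (s + 2.3)/(s^4 + 9.7*s^3 + 50.02*s^2 + 114.042*s + 89.2836)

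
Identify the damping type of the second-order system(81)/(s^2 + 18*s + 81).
Standard form: ωn²/(s²+2ζωn·s+ωn²) gives ωn=9, ζ=1.
Critically damped (ζ = 1)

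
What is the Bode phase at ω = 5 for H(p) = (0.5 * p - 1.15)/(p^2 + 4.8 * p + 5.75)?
Substitute p = j*5: H(j5) = 0.0867745 - 0.0216837j.
∠H(j5) = atan2(Im, Re) = atan2(-0.0216837, 0.0867745) = -14.03°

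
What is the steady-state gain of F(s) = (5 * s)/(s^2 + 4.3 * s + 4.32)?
DC gain = F(0) = num(0)/den(0) = 0/4.32 = 0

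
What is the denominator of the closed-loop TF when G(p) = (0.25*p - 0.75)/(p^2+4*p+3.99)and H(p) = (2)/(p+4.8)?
Characteristic poly = G_den * H_den + G_num * H_num = (p^3 + 8.8*p^2 + 23.19*p + 19.152) + (0.5*p - 1.5) = p^3 + 8.8*p^2 + 23.69*p + 17.652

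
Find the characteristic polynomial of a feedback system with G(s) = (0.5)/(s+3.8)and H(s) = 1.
Characteristic poly = G_den * H_den + G_num * H_num = (s + 3.8) + (0.5) = s + 4.3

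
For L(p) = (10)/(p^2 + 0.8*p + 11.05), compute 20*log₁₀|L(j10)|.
Substitute p = j*10: L(j10) = -0.111521 - 0.01003j.
|L(j10)| = sqrt(Re² + Im²) = 0.112.
20*log₁₀(0.112) = -19.02 dB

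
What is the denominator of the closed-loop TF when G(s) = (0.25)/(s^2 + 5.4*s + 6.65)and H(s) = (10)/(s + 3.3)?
Characteristic poly = G_den * H_den + G_num * H_num = (s^3 + 8.7*s^2 + 24.47*s + 21.945) + (2.5) = s^3 + 8.7*s^2 + 24.47*s + 24.445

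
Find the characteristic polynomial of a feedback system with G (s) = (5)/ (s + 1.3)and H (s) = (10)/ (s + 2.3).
Characteristic poly = G_den * H_den + G_num * H_num = (s^2 + 3.6*s + 2.99) + (50) = s^2 + 3.6*s + 52.99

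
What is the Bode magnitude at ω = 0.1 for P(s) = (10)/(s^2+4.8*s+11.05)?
Substitute s = j*0.1: P(j0.1) = 0.904088 - 0.0393082j.
|P(j0.1)| = sqrt(Re² + Im²) = 0.9049.
20*log₁₀(0.9049) = -0.87 dB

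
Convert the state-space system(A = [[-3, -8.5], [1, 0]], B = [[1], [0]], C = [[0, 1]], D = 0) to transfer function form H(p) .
H(p) = C(pI - A)⁻¹B + D.
Characteristic polynomial det(pI - A) = p^2 + 3*p + 8.5.
Numerator from C·adj(pI-A)·B + D·det(pI-A) = 1.
H(p) = (1)/(p^2 + 3*p + 8.5)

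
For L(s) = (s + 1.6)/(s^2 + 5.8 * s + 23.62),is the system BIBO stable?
Denominator: s^2 + 5.8*s + 23.62. Poles: -2.9 + 3.9j, -2.9 - 3.9j. All Re(p)<0: Yes (stable)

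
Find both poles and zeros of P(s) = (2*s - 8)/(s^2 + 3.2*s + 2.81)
Set denominator = 0: s^2 + 3.2*s + 2.81 = 0 → Poles: -1.6 + 0.5j, -1.6 - 0.5j
Set numerator = 0: 2*s - 8 = 0 → Zeros: 4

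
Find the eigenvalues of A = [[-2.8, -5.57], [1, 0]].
Eigenvalues solve det(λI - A) = 0.
Characteristic polynomial: λ^2 + 2.8*λ + 5.57 = 0.
Roots: -1.4 + 1.9j, -1.4 - 1.9j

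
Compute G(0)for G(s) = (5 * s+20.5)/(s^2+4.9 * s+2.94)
DC gain = G(0) = num(0)/den(0) = 20.5/2.94 = 6.973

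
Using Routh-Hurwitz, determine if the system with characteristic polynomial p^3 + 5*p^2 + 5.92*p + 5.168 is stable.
Routh array:
p^3: [1, 5.92]; p^2: [5, 5.168]; p^1: [4.8864]; p^0: [5.168]
First column: [1, 5, 4.8864, 5.168]. Sign changes = 0.
Yes, stable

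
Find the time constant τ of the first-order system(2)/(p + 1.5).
First-order system: τ = -1/pole. Pole = -1.5. τ = -1/(-1.5) = 0.6667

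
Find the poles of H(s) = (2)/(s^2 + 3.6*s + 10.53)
Set denominator = 0: s^2 + 3.6*s + 10.53 = 0 → Poles: -1.8 + 2.7j, -1.8 - 2.7j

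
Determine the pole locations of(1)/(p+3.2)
Set denominator = 0: p + 3.2 = 0 → Poles: -3.2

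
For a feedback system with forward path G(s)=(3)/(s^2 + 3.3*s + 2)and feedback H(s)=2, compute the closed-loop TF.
Closed-loop T = G/(1+GH).
Numerator: G_num * H_den = 3.
Denominator: G_den * H_den + G_num * H_num = (s^2 + 3.3*s + 2) + (6) = s^2 + 3.3*s + 8.
T(s) = (3)/(s^2 + 3.3*s + 8)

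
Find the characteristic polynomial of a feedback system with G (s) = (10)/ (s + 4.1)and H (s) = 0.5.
Characteristic poly = G_den * H_den + G_num * H_num = (s + 4.1) + (5) = s + 9.1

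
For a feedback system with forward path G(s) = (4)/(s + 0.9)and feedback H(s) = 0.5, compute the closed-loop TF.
Closed-loop T = G/(1+GH).
Numerator: G_num * H_den = 4.
Denominator: G_den * H_den + G_num * H_num = (s + 0.9) + (2) = s + 2.9.
T(s) = (4)/(s + 2.9)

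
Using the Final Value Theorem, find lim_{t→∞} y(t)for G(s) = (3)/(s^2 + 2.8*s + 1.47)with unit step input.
FVT: lim_{t→∞} y(t) = lim_{s→0} s*Y(s) where Y(s) = G(s)/s.
= lim_{s→0} G(s) = G(0) = num(0)/den(0) = 3/1.47 = 2.041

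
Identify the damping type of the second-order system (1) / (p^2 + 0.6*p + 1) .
Standard form: ωn²/(p²+2ζωn·p+ωn²) gives ωn=1, ζ=0.3.
Underdamped (ζ = 0.3 < 1)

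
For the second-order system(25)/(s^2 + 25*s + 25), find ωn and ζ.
Standard form: ωn²/(s²+2ζωn·s+ωn²).
const=25=ωn² → ωn=5, s coeff=25=2ζωn → ζ=2.5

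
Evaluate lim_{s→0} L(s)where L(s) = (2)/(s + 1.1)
DC gain = L(0) = num(0)/den(0) = 2/1.1 = 1.818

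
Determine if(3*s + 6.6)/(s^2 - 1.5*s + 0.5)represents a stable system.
Denominator: s^2 - 1.5*s + 0.5 = (s - 0.5)(s - 1). Poles: 0.5, 1. All Re(p)<0: No (unstable)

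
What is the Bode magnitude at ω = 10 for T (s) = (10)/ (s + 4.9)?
Substitute s = j*10: T(j10) = 0.395129 - 0.806387j.
|T(j10)| = sqrt(Re² + Im²) = 0.898.
20*log₁₀(0.898) = -0.93 dB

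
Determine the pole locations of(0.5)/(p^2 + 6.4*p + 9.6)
Set denominator = 0: p^2 + 6.4*p + 9.6 = (p + 2.4)(p + 4) = 0 → Poles: -2.4, -4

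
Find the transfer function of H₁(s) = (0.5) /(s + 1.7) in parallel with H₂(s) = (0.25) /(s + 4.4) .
Parallel: H = H₁ + H₂ = (n₁·d₂ + n₂·d₁)/(d₁·d₂).
n₁·d₂ = 0.5*s + 2.2. n₂·d₁ = 0.25*s + 0.425. Sum = 0.75*s + 2.625. d₁·d₂ = s^2 + 6.1*s + 7.48.
H(s) = (0.75*s + 2.625)/(s^2 + 6.1*s + 7.48)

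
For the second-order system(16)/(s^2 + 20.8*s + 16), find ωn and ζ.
Standard form: ωn²/(s²+2ζωn·s+ωn²).
const=16=ωn² → ωn=4, s coeff=20.8=2ζωn → ζ=2.6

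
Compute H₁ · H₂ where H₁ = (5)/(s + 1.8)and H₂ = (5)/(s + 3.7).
Series: H = H₁ · H₂ = (n₁·n₂)/(d₁·d₂).
Num: n₁·n₂ = 25. Den: d₁·d₂ = s^2 + 5.5*s + 6.66.
H(s) = (25)/(s^2 + 5.5*s + 6.66)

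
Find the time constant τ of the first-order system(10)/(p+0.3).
First-order system: τ = -1/pole. Pole = -0.3. τ = -1/(-0.3) = 3.333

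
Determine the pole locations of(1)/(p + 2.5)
Set denominator = 0: p + 2.5 = 0 → Poles: -2.5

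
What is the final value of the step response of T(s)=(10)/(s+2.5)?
FVT: lim_{t→∞} y(t) = lim_{s→0} s*Y(s) where Y(s) = T(s)/s.
= lim_{s→0} T(s) = T(0) = num(0)/den(0) = 10/2.5 = 4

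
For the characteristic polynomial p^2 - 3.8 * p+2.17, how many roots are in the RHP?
p^2 - 3.8*p + 2.17 = (p - 3.1)(p - 0.7). Poles: 0.7, 3.1. RHP poles (Re>0): 2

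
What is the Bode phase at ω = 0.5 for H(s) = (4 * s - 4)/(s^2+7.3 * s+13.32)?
Substitute s = j*0.5: H(j0.5) = -0.244261 + 0.221236j.
∠H(j0.5) = atan2(Im, Re) = atan2(0.221236, -0.244261) = 137.83°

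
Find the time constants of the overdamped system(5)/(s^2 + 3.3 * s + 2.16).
Overdamped: real poles at -0.9, -2.4. τ = -1/pole → τ₁ = 1.111, τ₂ = 0.4167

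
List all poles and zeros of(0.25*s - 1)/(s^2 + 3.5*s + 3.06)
Set denominator = 0: s^2 + 3.5*s + 3.06 = (s + 1.8)(s + 1.7) = 0 → Poles: -1.7, -1.8
Set numerator = 0: 0.25*s - 1 = 0 → Zeros: 4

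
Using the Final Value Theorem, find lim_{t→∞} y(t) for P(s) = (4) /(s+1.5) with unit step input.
FVT: lim_{t→∞} y(t) = lim_{s→0} s*Y(s) where Y(s) = P(s)/s.
= lim_{s→0} P(s) = P(0) = num(0)/den(0) = 4/1.5 = 2.667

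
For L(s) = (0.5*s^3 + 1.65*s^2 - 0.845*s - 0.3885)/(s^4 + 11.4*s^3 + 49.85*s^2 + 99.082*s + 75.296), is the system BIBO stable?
Denominator: s^4 + 11.4*s^3 + 49.85*s^2 + 99.082*s + 75.296 = (s + 2.6)(s + 3.2)(s^2 + 5.6*s + 9.05). Poles: -2.6, -2.8 + 1.1j, -2.8 - 1.1j, -3.2. All Re(p)<0: Yes (stable)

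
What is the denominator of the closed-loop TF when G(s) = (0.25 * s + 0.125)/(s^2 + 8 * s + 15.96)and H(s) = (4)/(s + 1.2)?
Characteristic poly = G_den * H_den + G_num * H_num = (s^3 + 9.2*s^2 + 25.56*s + 19.152) + (s + 0.5) = s^3 + 9.2*s^2 + 26.56*s + 19.652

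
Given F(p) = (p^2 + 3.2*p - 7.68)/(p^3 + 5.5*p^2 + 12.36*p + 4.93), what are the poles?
Set denominator = 0: p^3 + 5.5*p^2 + 12.36*p + 4.93 = (p + 0.5)(p^2 + 5*p + 9.86) = 0 → Poles: -0.5, -2.5 + 1.9j, -2.5 - 1.9j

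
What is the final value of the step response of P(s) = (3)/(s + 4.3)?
FVT: lim_{t→∞} y(t) = lim_{s→0} s*Y(s) where Y(s) = P(s)/s.
= lim_{s→0} P(s) = P(0) = num(0)/den(0) = 3/4.3 = 0.6977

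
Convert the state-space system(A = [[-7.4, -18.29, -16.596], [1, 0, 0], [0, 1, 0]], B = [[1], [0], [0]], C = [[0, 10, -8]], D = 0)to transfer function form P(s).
P(s) = C(sI - A)⁻¹B + D.
Characteristic polynomial det(sI - A) = s^3 + 7.4*s^2 + 18.29*s + 16.596.
Numerator from C·adj(sI-A)·B + D·det(sI-A) = 10*s - 8.
P(s) = (10*s - 8)/(s^3 + 7.4*s^2 + 18.29*s + 16.596)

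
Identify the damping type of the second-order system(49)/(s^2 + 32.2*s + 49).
Standard form: ωn²/(s²+2ζωn·s+ωn²) gives ωn=7, ζ=2.3.
Overdamped (ζ = 2.3 > 1)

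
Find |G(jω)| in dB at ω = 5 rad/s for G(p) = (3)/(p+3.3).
Substitute p = j*5: G(j5) = 0.275843 - 0.417944j.
|G(j5)| = sqrt(Re² + Im²) = 0.5008.
20*log₁₀(0.5008) = -6.01 dB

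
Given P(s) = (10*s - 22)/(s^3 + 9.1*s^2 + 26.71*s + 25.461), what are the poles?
Set denominator = 0: s^3 + 9.1*s^2 + 26.71*s + 25.461 = (s + 4.1)(s + 2.3)(s + 2.7) = 0 → Poles: -2.3, -2.7, -4.1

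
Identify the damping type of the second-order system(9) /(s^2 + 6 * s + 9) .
Standard form: ωn²/(s²+2ζωn·s+ωn²) gives ωn=3, ζ=1.
Critically damped (ζ = 1)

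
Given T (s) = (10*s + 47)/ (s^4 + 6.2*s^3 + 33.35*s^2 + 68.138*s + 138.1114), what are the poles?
Set denominator = 0: s^4 + 6.2*s^3 + 33.35*s^2 + 68.138*s + 138.1114 = (s^2 + 4.2*s + 16.66)(s^2 + 2*s + 8.29) = 0 → Poles: -1 + 2.7j, -1 - 2.7j, -2.1 + 3.5j, -2.1 - 3.5j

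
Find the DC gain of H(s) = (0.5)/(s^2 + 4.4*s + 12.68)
DC gain = H(0) = num(0)/den(0) = 0.5/12.68 = 0.03943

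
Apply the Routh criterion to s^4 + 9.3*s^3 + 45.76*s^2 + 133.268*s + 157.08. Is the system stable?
Routh array:
s^4: [1, 45.76, 157.08]; s^3: [9.3, 133.268]; s^2: [31.4301, 157.08]; s^1: [86.7889]; s^0: [157.08]
First column: [1, 9.3, 31.4301, 86.7889, 157.08]. Sign changes = 0.
Yes, stable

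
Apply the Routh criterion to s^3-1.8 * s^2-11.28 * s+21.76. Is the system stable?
Routh array:
s^3: [1, -11.28]; s^2: [-1.8, 21.76]; s^1: [0.808889]; s^0: [21.76]
First column: [1, -1.8, 0.808889, 21.76]. Sign changes = 2.
No, unstable (2 RHP root(s))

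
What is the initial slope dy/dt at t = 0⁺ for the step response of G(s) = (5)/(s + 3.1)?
IVT: y'(0⁺) = lim_{s→∞} s²·Y(s) = lim_{s→∞} s·G(s).
deg(num) = 0, deg(den) = 1, relative degree = 1, so s·G(s) → (leading num)/(leading den) = 5/1 = 5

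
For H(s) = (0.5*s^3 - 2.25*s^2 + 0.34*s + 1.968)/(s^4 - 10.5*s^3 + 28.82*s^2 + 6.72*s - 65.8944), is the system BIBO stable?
Denominator: s^4 - 10.5*s^3 + 28.82*s^2 + 6.72*s - 65.8944 = (s - 4.8)(s - 2.2)(s + 1.3)(s - 4.8). Poles: -1.3, 2.2, 4.8, 4.8. All Re(p)<0: No (unstable)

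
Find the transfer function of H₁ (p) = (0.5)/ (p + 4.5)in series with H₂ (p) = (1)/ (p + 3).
Series: H = H₁ · H₂ = (n₁·n₂)/(d₁·d₂).
Num: n₁·n₂ = 0.5. Den: d₁·d₂ = p^2 + 7.5*p + 13.5.
H(p) = (0.5)/(p^2 + 7.5*p + 13.5)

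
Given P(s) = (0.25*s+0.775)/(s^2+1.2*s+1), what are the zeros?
Set numerator = 0: 0.25*s + 0.775 = 0 → Zeros: -3.1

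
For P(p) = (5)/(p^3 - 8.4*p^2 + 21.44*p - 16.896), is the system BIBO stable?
Denominator: p^3 - 8.4*p^2 + 21.44*p - 16.896 = (p - 4.4)(p - 1.6)(p - 2.4). Poles: 1.6, 2.4, 4.4. All Re(p)<0: No (unstable)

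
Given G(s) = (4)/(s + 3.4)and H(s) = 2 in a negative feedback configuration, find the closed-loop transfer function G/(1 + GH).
Closed-loop T = G/(1+GH).
Numerator: G_num * H_den = 4.
Denominator: G_den * H_den + G_num * H_num = (s + 3.4) + (8) = s + 11.4.
T(s) = (4)/(s + 11.4)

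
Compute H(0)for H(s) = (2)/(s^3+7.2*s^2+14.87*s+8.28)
DC gain = H(0) = num(0)/den(0) = 2/8.28 = 0.2415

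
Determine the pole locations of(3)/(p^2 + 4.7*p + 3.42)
Set denominator = 0: p^2 + 4.7*p + 3.42 = (p + 0.9)(p + 3.8) = 0 → Poles: -0.9, -3.8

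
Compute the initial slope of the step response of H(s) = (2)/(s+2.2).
IVT: y'(0⁺) = lim_{s→∞} s²·Y(s) = lim_{s→∞} s·H(s).
deg(num) = 0, deg(den) = 1, relative degree = 1, so s·H(s) → (leading num)/(leading den) = 2/1 = 2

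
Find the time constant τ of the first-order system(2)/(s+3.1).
First-order system: τ = -1/pole. Pole = -3.1. τ = -1/(-3.1) = 0.3226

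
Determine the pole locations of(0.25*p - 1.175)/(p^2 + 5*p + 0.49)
Set denominator = 0: p^2 + 5*p + 0.49 = (p + 0.1)(p + 4.9) = 0 → Poles: -0.1, -4.9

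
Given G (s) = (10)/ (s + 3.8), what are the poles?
Set denominator = 0: s + 3.8 = 0 → Poles: -3.8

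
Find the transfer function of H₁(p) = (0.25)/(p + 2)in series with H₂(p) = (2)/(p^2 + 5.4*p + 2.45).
Series: H = H₁ · H₂ = (n₁·n₂)/(d₁·d₂).
Num: n₁·n₂ = 0.5. Den: d₁·d₂ = p^3 + 7.4*p^2 + 13.25*p + 4.9.
H(p) = (0.5)/(p^3 + 7.4*p^2 + 13.25*p + 4.9)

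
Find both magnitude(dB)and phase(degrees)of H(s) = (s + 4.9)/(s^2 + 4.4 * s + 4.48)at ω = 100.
Substitute s = j*100: H(j100) = -4.97288e-05 - 0.0100067j.
|H| = 20*log₁₀(sqrt(Re²+Im²)) = -39.99 dB.
∠H = atan2(Im, Re) = -90.28°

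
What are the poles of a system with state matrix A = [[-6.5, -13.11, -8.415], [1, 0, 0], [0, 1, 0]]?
Eigenvalues solve det(λI - A) = 0.
Characteristic polynomial: λ^3 + 6.5*λ^2 + 13.11*λ + 8.415 = 0.
Factor: (λ + 3.3)(λ + 1.7)(λ + 1.5) = 0.
Roots: -1.5, -1.7, -3.3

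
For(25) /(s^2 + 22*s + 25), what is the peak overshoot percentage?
Standard form: ωn²/(s²+2ζωn·s+ωn²) → ωn = 5, ζ = 2.2.
ζ ≥ 1, so the response is non-oscillatory: peak overshoot = 0%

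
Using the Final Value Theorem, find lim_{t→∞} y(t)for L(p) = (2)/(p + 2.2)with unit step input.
FVT: lim_{t→∞} y(t) = lim_{p→0} p*Y(p) where Y(p) = L(p)/p.
= lim_{p→0} L(p) = L(0) = num(0)/den(0) = 2/2.2 = 0.9091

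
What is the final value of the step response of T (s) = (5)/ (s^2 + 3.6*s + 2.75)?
FVT: lim_{t→∞} y(t) = lim_{s→0} s*Y(s) where Y(s) = T(s)/s.
= lim_{s→0} T(s) = T(0) = num(0)/den(0) = 5/2.75 = 1.818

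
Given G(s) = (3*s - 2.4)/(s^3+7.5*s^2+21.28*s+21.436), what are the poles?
Set denominator = 0: s^3 + 7.5*s^2 + 21.28*s + 21.436 = (s + 2.3)(s^2 + 5.2*s + 9.32) = 0 → Poles: -2.3, -2.6 + 1.6j, -2.6 - 1.6j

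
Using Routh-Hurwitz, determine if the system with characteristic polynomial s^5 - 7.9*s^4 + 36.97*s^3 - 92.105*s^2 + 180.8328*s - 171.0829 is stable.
Routh array:
s^5: [1, 36.97, 180.8328]; s^4: [-7.9, -92.105, -171.0829]; s^3: [25.3111, 159.177]; s^2: [-42.4235, -171.0829]; s^1: [57.1034]; s^0: [-171.0829]
First column: [1, -7.9, 25.3111, -42.4235, 57.1034, -171.0829]. Sign changes = 5.
No, unstable (5 RHP root(s))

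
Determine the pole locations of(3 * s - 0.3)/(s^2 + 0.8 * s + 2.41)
Set denominator = 0: s^2 + 0.8*s + 2.41 = 0 → Poles: -0.4 + 1.5j, -0.4 - 1.5j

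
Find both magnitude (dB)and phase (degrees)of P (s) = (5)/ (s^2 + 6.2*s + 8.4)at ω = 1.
Substitute s = j*1: P(j1) = 0.396996 - 0.332618j.
|P| = 20*log₁₀(sqrt(Re²+Im²)) = -5.71 dB.
∠P = atan2(Im, Re) = -39.96°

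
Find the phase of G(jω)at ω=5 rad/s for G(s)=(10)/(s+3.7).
Substitute s = j*5: G(j5) = 0.956319 - 1.29232j.
∠G(j5) = atan2(Im, Re) = atan2(-1.29232, 0.956319) = -53.50°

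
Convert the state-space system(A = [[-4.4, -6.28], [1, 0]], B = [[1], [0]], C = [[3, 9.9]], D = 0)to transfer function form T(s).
T(s) = C(sI - A)⁻¹B + D.
Characteristic polynomial det(sI - A) = s^2 + 4.4*s + 6.28.
Numerator from C·adj(sI-A)·B + D·det(sI-A) = 3*s + 9.9.
T(s) = (3*s + 9.9)/(s^2 + 4.4*s + 6.28)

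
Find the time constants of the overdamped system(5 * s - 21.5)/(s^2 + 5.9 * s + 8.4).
Overdamped: real poles at -2.4, -3.5. τ = -1/pole → τ₁ = 0.4167, τ₂ = 0.2857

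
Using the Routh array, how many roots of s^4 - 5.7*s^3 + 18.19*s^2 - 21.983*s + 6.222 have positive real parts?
Routh array:
s^4: [1, 18.19, 6.222]; s^3: [-5.7, -21.983]; s^2: [14.3333, 6.222]; s^1: [-19.5087]; s^0: [6.222]
First column: [1, -5.7, 14.3333, -19.5087, 6.222]. Sign changes = RHP roots = 4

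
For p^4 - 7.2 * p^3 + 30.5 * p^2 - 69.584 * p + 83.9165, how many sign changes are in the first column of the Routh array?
Routh array:
p^4: [1, 30.5, 83.9165]; p^3: [-7.2, -69.584]; p^2: [20.8356, 83.9165]; p^1: [-40.5856]; p^0: [83.9165]
First column: [1, -7.2, 20.8356, -40.5856, 83.9165]. Sign changes = 4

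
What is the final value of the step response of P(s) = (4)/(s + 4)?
FVT: lim_{t→∞} y(t) = lim_{s→0} s*Y(s) where Y(s) = P(s)/s.
= lim_{s→0} P(s) = P(0) = num(0)/den(0) = 4/4 = 1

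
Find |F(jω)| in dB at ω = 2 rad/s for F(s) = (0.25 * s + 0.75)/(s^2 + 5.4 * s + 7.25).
Substitute s = j*2: F(j2) = 0.0616144 - 0.0509031j.
|F(j2)| = sqrt(Re² + Im²) = 0.07992.
20*log₁₀(0.07992) = -21.95 dB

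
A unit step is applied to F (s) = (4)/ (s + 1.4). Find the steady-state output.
FVT: lim_{t→∞} y(t) = lim_{s→0} s*Y(s) where Y(s) = F(s)/s.
= lim_{s→0} F(s) = F(0) = num(0)/den(0) = 4/1.4 = 2.857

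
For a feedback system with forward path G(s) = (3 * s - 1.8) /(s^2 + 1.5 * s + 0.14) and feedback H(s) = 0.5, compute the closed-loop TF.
Closed-loop T = G/(1+GH).
Numerator: G_num * H_den = 3*s - 1.8.
Denominator: G_den * H_den + G_num * H_num = (s^2 + 1.5*s + 0.14) + (1.5*s - 0.9) = s^2 + 3*s - 0.76.
T(s) = (3*s - 1.8)/(s^2 + 3*s - 0.76)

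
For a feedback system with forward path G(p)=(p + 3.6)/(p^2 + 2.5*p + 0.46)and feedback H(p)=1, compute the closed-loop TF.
Closed-loop T = G/(1+GH).
Numerator: G_num * H_den = p + 3.6.
Denominator: G_den * H_den + G_num * H_num = (p^2 + 2.5*p + 0.46) + (p + 3.6) = p^2 + 3.5*p + 4.06.
T(p) = (p + 3.6)/(p^2 + 3.5*p + 4.06)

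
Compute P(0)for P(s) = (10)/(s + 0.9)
DC gain = P(0) = num(0)/den(0) = 10/0.9 = 11.11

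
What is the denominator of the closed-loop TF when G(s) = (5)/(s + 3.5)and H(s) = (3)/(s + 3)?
Characteristic poly = G_den * H_den + G_num * H_num = (s^2 + 6.5*s + 10.5) + (15) = s^2 + 6.5*s + 25.5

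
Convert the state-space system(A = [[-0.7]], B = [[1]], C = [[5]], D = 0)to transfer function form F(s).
F(s) = C(sI - A)⁻¹B + D.
Characteristic polynomial det(sI - A) = s + 0.7.
Numerator from C·adj(sI-A)·B + D·det(sI-A) = 5.
F(s) = (5)/(s + 0.7)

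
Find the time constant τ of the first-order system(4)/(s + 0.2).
First-order system: τ = -1/pole. Pole = -0.2. τ = -1/(-0.2) = 5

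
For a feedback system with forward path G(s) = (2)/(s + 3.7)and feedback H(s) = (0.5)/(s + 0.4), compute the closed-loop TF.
Closed-loop T = G/(1+GH).
Numerator: G_num * H_den = 2*s + 0.8.
Denominator: G_den * H_den + G_num * H_num = (s^2 + 4.1*s + 1.48) + (1) = s^2 + 4.1*s + 2.48.
T(s) = (2*s + 0.8)/(s^2 + 4.1*s + 2.48)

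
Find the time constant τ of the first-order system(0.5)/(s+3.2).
First-order system: τ = -1/pole. Pole = -3.2. τ = -1/(-3.2) = 0.3125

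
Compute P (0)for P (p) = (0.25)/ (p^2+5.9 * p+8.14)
DC gain = P(0) = num(0)/den(0) = 0.25/8.14 = 0.03071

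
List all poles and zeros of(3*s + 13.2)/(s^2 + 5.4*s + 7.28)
Set denominator = 0: s^2 + 5.4*s + 7.28 = (s + 2.8)(s + 2.6) = 0 → Poles: -2.6, -2.8
Set numerator = 0: 3*s + 13.2 = 0 → Zeros: -4.4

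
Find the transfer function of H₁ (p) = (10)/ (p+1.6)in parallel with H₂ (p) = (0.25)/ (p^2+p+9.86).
Parallel: H = H₁ + H₂ = (n₁·d₂ + n₂·d₁)/(d₁·d₂).
n₁·d₂ = 10*p^2 + 10*p + 98.6. n₂·d₁ = 0.25*p + 0.4. Sum = 10*p^2 + 10.25*p + 99. d₁·d₂ = p^3 + 2.6*p^2 + 11.46*p + 15.776.
H(p) = (10*p^2 + 10.25*p + 99)/(p^3 + 2.6*p^2 + 11.46*p + 15.776)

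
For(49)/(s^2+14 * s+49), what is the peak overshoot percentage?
Standard form: ωn²/(s²+2ζωn·s+ωn²) → ωn = 7, ζ = 1.
ζ ≥ 1, so the response is non-oscillatory: peak overshoot = 0%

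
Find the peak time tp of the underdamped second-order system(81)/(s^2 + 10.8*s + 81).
Standard form: ωn²/(s²+2ζωn·s+ωn²) → ωn = 9, ζ = 0.6.
ωd = ωn·√(1-ζ²) = 9·√(1-0.6²) = 7.2.
tp = π/ωd = π/7.2 = 0.4363 s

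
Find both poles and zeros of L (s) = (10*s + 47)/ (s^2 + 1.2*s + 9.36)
Set denominator = 0: s^2 + 1.2*s + 9.36 = 0 → Poles: -0.6 + 3j, -0.6 - 3j
Set numerator = 0: 10*s + 47 = 0 → Zeros: -4.7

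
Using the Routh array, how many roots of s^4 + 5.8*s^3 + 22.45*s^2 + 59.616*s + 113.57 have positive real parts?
Routh array:
s^4: [1, 22.45, 113.57]; s^3: [5.8, 59.616]; s^2: [12.1714, 113.57]; s^1: [5.49674]; s^0: [113.57]
First column: [1, 5.8, 12.1714, 5.49674, 113.57]. Sign changes = RHP roots = 0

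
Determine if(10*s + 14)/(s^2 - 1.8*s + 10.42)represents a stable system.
Denominator: s^2 - 1.8*s + 10.42. Poles: 0.9 + 3.1j, 0.9 - 3.1j. All Re(p)<0: No (unstable)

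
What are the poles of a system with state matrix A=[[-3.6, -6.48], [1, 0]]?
Eigenvalues solve det(λI - A) = 0.
Characteristic polynomial: λ^2 + 3.6*λ + 6.48 = 0.
Roots: -1.8 + 1.8j, -1.8 - 1.8j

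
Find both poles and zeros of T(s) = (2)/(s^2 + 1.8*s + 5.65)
Set denominator = 0: s^2 + 1.8*s + 5.65 = 0 → Poles: -0.9 + 2.2j, -0.9 - 2.2j
Numerator is a nonzero constant (2) → Zeros: none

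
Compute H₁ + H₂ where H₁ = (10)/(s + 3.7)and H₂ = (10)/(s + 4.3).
Parallel: H = H₁ + H₂ = (n₁·d₂ + n₂·d₁)/(d₁·d₂).
n₁·d₂ = 10*s + 43. n₂·d₁ = 10*s + 37. Sum = 20*s + 80. d₁·d₂ = s^2 + 8*s + 15.91.
H(s) = (20*s + 80)/(s^2 + 8*s + 15.91)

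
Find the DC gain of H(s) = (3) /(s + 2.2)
DC gain = H(0) = num(0)/den(0) = 3/2.2 = 1.364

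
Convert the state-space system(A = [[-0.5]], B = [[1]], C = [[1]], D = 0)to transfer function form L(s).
L(s) = C(sI - A)⁻¹B + D.
Characteristic polynomial det(sI - A) = s + 0.5.
Numerator from C·adj(sI-A)·B + D·det(sI-A) = 1.
L(s) = (1)/(s + 0.5)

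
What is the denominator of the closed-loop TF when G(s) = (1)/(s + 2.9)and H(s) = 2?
Characteristic poly = G_den * H_den + G_num * H_num = (s + 2.9) + (2) = s + 4.9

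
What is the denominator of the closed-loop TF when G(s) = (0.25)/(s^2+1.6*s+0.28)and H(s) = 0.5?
Characteristic poly = G_den * H_den + G_num * H_num = (s^2 + 1.6*s + 0.28) + (0.125) = s^2 + 1.6*s + 0.405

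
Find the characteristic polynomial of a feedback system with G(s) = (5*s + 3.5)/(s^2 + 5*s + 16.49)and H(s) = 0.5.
Characteristic poly = G_den * H_den + G_num * H_num = (s^2 + 5*s + 16.49) + (2.5*s + 1.75) = s^2 + 7.5*s + 18.24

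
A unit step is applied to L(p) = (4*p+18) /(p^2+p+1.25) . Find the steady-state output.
FVT: lim_{t→∞} y(t) = lim_{p→0} p*Y(p) where Y(p) = L(p)/p.
= lim_{p→0} L(p) = L(0) = num(0)/den(0) = 18/1.25 = 14.4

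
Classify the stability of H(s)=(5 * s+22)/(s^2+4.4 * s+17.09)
Denominator: s^2 + 4.4*s + 17.09. Poles: -2.2 + 3.5j, -2.2 - 3.5j. Stable (all poles in LHP)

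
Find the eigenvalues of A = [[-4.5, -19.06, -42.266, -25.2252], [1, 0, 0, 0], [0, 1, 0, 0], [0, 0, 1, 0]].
Eigenvalues solve det(λI - A) = 0.
Characteristic polynomial: λ^4 + 4.5*λ^3 + 19.06*λ^2 + 42.266*λ + 25.2252 = 0.
Factor: (λ + 2.2)(λ + 0.9)(λ^2 + 1.4*λ + 12.74) = 0.
Roots: -0.7 + 3.5j, -0.7 - 3.5j, -0.9, -2.2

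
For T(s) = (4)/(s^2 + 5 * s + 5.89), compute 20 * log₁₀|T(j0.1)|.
Substitute s = j*0.1: T(j0.1) = 0.675389 - 0.057431j.
|T(j0.1)| = sqrt(Re² + Im²) = 0.6778.
20*log₁₀(0.6778) = -3.38 dB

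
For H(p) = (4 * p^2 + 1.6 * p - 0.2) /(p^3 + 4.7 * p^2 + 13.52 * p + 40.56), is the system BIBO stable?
Denominator: p^3 + 4.7*p^2 + 13.52*p + 40.56 = (p + 3.9)(p^2 + 0.8*p + 10.4). Poles: -0.4 + 3.2j, -0.4 - 3.2j, -3.9. All Re(p)<0: Yes (stable)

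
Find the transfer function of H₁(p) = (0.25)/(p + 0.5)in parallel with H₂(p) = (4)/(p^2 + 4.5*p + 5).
Parallel: H = H₁ + H₂ = (n₁·d₂ + n₂·d₁)/(d₁·d₂).
n₁·d₂ = 0.25*p^2 + 1.125*p + 1.25. n₂·d₁ = 4*p + 2. Sum = 0.25*p^2 + 5.125*p + 3.25. d₁·d₂ = p^3 + 5*p^2 + 7.25*p + 2.5.
H(p) = (0.25*p^2 + 5.125*p + 3.25)/(p^3 + 5*p^2 + 7.25*p + 2.5)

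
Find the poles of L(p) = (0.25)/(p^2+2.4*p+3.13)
Set denominator = 0: p^2 + 2.4*p + 3.13 = 0 → Poles: -1.2 + 1.3j, -1.2 - 1.3j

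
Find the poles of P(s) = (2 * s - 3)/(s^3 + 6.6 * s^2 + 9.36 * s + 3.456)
Set denominator = 0: s^3 + 6.6*s^2 + 9.36*s + 3.456 = (s + 1.2)(s + 0.6)(s + 4.8) = 0 → Poles: -0.6, -1.2, -4.8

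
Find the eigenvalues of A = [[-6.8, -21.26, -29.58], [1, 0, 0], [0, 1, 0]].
Eigenvalues solve det(λI - A) = 0.
Characteristic polynomial: λ^3 + 6.8*λ^2 + 21.26*λ + 29.58 = 0.
Factor: (λ + 3)(λ^2 + 3.8*λ + 9.86) = 0.
Roots: -1.9 + 2.5j, -1.9 - 2.5j, -3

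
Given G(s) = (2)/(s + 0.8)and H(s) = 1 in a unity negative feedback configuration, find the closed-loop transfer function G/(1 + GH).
Closed-loop T = G/(1+GH).
Numerator: G_num * H_den = 2.
Denominator: G_den * H_den + G_num * H_num = (s + 0.8) + (2) = s + 2.8.
T(s) = (2)/(s + 2.8)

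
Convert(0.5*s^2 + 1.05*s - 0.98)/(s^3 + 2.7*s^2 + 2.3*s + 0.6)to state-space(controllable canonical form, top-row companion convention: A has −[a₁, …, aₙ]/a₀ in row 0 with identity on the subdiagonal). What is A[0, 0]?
Reachable canonical form for den = s^3 + 2.7*s^2 + 2.3*s + 0.6: top row of A = -[a₁,a₂,...,aₙ]/a₀, ones on the subdiagonal, zeros elsewhere.
A = [[-2.7, -2.3, -0.6], [1, 0, 0], [0, 1, 0]].
A[0,0] = -2.7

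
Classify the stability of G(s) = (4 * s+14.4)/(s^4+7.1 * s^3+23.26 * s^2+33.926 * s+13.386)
Denominator: s^4 + 7.1*s^3 + 23.26*s^2 + 33.926*s + 13.386 = (s + 2.3)(s + 0.6)(s^2 + 4.2*s + 9.7). Poles: -0.6, -2.1 + 2.3j, -2.1 - 2.3j, -2.3. Stable (all poles in LHP)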